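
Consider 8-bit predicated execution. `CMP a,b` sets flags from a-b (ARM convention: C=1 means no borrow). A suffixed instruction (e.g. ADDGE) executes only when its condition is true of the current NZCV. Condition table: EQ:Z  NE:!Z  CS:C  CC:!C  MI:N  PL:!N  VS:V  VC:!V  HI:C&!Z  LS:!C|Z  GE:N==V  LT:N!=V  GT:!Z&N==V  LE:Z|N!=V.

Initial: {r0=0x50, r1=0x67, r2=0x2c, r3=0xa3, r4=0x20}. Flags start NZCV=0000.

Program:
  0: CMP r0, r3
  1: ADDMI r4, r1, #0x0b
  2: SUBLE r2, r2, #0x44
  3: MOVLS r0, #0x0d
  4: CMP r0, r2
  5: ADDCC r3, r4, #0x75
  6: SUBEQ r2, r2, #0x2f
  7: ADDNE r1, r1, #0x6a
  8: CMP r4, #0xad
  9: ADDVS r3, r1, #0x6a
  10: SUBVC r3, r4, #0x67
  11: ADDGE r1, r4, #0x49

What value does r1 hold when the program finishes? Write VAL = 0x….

[0] flags=1001 → (cmp)
[1] flags=1001 MI?T → r4=0x72
[2] flags=1001 LE?F → skip
[3] flags=1001 LS?T → r0=0x0d
[4] flags=1000 → (cmp)
[5] flags=1000 CC?T → r3=0xe7
[6] flags=1000 EQ?F → skip
[7] flags=1000 NE?T → r1=0xd1
[8] flags=1001 → (cmp)
[9] flags=1001 VS?T → r3=0x3b
[10] flags=1001 VC?F → skip
[11] flags=1001 GE?T → r1=0xbb

VAL = 0xbb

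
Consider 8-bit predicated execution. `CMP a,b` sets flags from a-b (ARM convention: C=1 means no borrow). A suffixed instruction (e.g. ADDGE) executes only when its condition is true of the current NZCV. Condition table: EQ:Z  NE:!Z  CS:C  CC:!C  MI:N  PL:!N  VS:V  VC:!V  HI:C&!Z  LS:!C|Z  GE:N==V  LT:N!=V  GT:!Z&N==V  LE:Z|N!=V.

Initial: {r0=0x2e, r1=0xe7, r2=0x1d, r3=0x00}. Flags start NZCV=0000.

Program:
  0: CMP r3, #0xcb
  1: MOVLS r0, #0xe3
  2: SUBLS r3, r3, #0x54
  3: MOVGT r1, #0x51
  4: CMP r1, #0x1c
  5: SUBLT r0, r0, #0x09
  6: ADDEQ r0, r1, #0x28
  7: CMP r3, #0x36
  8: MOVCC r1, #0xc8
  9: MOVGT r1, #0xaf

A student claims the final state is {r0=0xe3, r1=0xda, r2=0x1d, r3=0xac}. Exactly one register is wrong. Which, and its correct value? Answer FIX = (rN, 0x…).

FIX = (r1, 0x51)

[0] flags=0000 → (cmp)
[1] flags=0000 LS?T → r0=0xe3
[2] flags=0000 LS?T → r3=0xac
[3] flags=0000 GT?T → r1=0x51
[4] flags=0010 → (cmp)
[5] flags=0010 LT?F → skip
[6] flags=0010 EQ?F → skip
[7] flags=0011 → (cmp)
[8] flags=0011 CC?F → skip
[9] flags=0011 GT?F → skip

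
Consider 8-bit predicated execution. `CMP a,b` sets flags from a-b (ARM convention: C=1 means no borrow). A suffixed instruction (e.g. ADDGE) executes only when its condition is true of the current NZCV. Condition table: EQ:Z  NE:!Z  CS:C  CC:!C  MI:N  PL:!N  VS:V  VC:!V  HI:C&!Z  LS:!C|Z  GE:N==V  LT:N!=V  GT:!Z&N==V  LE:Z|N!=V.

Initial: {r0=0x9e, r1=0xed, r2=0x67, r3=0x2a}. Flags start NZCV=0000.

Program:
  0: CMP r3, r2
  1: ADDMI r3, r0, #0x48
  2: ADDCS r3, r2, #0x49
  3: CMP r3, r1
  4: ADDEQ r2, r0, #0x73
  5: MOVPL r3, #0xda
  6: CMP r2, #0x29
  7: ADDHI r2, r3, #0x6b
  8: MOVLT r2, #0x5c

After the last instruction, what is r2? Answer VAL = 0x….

VAL = 0x51

[0] flags=1000 → (cmp)
[1] flags=1000 MI?T → r3=0xe6
[2] flags=1000 CS?F → skip
[3] flags=1000 → (cmp)
[4] flags=1000 EQ?F → skip
[5] flags=1000 PL?F → skip
[6] flags=0010 → (cmp)
[7] flags=0010 HI?T → r2=0x51
[8] flags=0010 LT?F → skip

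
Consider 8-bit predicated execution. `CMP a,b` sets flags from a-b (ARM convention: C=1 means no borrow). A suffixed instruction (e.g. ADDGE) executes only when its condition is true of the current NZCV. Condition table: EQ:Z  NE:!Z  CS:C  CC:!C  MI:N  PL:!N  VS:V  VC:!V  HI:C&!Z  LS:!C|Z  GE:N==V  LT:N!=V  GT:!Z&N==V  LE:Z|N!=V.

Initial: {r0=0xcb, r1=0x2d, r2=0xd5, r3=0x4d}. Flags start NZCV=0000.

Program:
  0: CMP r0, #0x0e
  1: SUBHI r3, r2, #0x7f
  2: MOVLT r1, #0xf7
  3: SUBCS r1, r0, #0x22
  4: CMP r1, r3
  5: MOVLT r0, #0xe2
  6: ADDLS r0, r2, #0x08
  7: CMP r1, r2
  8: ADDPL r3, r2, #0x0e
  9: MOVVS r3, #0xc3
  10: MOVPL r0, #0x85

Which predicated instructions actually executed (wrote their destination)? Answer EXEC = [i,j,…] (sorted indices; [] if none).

0: ✓ CMP  NZCV=1010
1: ✓ SUBHI  r3←0x56
2: ✓ MOVLT  r1←0xf7
3: ✓ SUBCS  r1←0xa9
4: ✓ CMP  NZCV=0011
5: ✓ MOVLT  r0←0xe2
6: · ADDLS
7: ✓ CMP  NZCV=1000
8: · ADDPL
9: · MOVVS
10: · MOVPL

EXEC = [1,2,3,5]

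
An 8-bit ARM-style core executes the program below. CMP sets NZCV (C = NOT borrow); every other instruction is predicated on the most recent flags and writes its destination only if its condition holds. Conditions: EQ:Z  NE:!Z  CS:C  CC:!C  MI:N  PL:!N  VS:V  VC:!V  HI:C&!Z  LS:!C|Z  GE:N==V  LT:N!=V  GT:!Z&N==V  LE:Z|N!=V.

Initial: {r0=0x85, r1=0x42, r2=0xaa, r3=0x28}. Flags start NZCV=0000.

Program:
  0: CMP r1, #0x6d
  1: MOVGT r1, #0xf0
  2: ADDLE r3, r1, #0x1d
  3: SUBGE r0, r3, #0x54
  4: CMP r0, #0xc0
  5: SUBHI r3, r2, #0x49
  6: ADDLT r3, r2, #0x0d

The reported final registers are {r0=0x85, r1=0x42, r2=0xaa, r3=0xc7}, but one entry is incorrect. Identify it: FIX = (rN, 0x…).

0: ✓ CMP  NZCV=1000
1: · MOVGT
2: ✓ ADDLE  r3←0x5f
3: · SUBGE
4: ✓ CMP  NZCV=1000
5: · SUBHI
6: ✓ ADDLT  r3←0xb7

FIX = (r3, 0xb7)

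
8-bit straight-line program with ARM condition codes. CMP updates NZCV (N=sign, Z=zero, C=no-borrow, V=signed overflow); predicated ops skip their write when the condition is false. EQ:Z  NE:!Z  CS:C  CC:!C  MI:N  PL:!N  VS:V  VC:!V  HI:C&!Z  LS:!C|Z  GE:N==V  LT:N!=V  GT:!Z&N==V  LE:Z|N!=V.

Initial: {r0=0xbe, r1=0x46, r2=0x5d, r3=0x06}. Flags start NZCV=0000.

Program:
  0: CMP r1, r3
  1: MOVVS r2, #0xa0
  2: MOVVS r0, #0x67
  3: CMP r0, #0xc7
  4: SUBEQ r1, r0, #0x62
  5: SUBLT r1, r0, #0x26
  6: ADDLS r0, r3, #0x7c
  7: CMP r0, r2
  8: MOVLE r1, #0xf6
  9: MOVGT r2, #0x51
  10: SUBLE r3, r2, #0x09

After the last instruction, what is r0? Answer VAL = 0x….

[0] flags=0010 → (cmp)
[1] flags=0010 VS?F → skip
[2] flags=0010 VS?F → skip
[3] flags=1000 → (cmp)
[4] flags=1000 EQ?F → skip
[5] flags=1000 LT?T → r1=0x98
[6] flags=1000 LS?T → r0=0x82
[7] flags=0011 → (cmp)
[8] flags=0011 LE?T → r1=0xf6
[9] flags=0011 GT?F → skip
[10] flags=0011 LE?T → r3=0x54

VAL = 0x82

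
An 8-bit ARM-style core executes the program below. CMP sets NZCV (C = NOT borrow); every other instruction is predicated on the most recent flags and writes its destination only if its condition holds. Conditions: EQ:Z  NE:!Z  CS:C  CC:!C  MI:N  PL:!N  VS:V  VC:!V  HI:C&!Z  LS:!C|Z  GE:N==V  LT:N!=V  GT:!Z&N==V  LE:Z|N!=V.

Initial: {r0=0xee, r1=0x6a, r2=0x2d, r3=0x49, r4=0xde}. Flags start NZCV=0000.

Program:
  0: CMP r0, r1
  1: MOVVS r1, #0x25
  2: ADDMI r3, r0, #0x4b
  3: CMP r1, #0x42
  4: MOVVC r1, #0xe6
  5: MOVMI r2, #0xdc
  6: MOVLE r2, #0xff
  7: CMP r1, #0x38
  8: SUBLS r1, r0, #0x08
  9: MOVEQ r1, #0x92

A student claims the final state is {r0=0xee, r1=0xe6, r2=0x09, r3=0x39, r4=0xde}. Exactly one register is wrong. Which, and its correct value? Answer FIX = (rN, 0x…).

[0] flags=1010 → (cmp)
[1] flags=1010 VS?F → skip
[2] flags=1010 MI?T → r3=0x39
[3] flags=0010 → (cmp)
[4] flags=0010 VC?T → r1=0xe6
[5] flags=0010 MI?F → skip
[6] flags=0010 LE?F → skip
[7] flags=1010 → (cmp)
[8] flags=1010 LS?F → skip
[9] flags=1010 EQ?F → skip

FIX = (r2, 0x2d)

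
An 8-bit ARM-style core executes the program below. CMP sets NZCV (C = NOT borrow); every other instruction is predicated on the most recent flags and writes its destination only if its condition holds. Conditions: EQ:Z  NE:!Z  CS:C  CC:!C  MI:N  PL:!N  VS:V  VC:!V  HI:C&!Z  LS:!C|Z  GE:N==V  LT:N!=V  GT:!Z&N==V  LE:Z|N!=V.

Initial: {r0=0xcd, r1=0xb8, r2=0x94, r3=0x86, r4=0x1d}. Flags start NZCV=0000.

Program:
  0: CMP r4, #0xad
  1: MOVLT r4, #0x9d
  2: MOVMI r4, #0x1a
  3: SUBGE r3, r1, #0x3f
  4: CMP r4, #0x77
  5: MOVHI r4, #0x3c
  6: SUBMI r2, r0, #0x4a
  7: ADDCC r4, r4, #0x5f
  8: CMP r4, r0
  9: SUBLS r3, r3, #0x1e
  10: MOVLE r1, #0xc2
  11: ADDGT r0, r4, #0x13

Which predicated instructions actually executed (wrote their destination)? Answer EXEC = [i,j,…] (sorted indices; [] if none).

EXEC = [3,6,7,9,11]

[0] flags=0000 → (cmp)
[1] flags=0000 LT?F → skip
[2] flags=0000 MI?F → skip
[3] flags=0000 GE?T → r3=0x79
[4] flags=1000 → (cmp)
[5] flags=1000 HI?F → skip
[6] flags=1000 MI?T → r2=0x83
[7] flags=1000 CC?T → r4=0x7c
[8] flags=1001 → (cmp)
[9] flags=1001 LS?T → r3=0x5b
[10] flags=1001 LE?F → skip
[11] flags=1001 GT?T → r0=0x8f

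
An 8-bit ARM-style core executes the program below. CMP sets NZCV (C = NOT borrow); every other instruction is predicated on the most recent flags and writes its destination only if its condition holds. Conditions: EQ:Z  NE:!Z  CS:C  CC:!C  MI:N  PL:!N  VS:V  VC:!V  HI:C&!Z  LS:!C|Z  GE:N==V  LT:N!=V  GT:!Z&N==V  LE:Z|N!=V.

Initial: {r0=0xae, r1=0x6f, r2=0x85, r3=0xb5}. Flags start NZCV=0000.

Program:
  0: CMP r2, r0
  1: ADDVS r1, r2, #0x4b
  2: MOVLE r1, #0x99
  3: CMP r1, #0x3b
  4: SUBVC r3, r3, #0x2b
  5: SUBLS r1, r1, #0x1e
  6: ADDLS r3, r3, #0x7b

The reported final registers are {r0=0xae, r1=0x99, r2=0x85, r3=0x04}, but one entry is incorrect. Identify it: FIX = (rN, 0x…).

FIX = (r3, 0xb5)

0: ✓ CMP  NZCV=1000
1: · ADDVS
2: ✓ MOVLE  r1←0x99
3: ✓ CMP  NZCV=0011
4: · SUBVC
5: · SUBLS
6: · ADDLS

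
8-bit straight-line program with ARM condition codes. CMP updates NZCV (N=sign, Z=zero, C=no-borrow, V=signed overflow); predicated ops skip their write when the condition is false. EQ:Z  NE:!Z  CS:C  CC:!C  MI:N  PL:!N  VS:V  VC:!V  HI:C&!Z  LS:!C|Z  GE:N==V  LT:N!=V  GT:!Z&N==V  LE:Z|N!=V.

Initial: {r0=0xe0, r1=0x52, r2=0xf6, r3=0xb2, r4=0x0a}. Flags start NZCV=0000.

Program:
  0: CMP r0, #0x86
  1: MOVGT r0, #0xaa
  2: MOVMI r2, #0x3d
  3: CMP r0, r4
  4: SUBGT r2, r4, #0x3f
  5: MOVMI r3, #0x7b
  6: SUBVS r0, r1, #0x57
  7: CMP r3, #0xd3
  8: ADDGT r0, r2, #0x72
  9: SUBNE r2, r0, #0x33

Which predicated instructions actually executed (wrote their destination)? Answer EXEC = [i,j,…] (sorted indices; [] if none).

0: ✓ CMP  NZCV=0010
1: ✓ MOVGT  r0←0xaa
2: · MOVMI
3: ✓ CMP  NZCV=1010
4: · SUBGT
5: ✓ MOVMI  r3←0x7b
6: · SUBVS
7: ✓ CMP  NZCV=1001
8: ✓ ADDGT  r0←0x68
9: ✓ SUBNE  r2←0x35

EXEC = [1,5,8,9]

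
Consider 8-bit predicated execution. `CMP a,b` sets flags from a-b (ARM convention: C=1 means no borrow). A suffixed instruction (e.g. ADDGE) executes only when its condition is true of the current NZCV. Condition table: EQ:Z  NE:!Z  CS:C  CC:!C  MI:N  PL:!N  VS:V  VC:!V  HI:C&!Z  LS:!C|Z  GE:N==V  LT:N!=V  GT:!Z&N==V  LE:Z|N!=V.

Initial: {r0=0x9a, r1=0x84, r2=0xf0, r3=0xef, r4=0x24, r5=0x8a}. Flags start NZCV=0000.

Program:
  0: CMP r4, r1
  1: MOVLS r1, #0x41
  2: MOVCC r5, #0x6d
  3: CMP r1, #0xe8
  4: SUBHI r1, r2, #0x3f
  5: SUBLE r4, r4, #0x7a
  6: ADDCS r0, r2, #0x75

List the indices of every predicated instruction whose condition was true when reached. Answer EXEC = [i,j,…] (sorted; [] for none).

[0] flags=1001 → (cmp)
[1] flags=1001 LS?T → r1=0x41
[2] flags=1001 CC?T → r5=0x6d
[3] flags=0000 → (cmp)
[4] flags=0000 HI?F → skip
[5] flags=0000 LE?F → skip
[6] flags=0000 CS?F → skip

EXEC = [1,2]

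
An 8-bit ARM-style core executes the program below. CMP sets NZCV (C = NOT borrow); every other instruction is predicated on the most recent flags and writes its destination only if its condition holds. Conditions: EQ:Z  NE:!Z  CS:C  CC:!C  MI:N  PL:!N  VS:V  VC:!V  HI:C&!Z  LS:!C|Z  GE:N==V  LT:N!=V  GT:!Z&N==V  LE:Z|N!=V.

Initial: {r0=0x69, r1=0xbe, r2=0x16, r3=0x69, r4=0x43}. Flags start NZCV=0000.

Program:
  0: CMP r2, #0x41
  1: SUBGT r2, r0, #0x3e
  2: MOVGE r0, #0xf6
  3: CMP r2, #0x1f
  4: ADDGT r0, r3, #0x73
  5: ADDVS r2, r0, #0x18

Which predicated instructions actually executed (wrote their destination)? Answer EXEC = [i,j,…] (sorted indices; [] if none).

EXEC = []

0: ✓ CMP  NZCV=1000
1: · SUBGT
2: · MOVGE
3: ✓ CMP  NZCV=1000
4: · ADDGT
5: · ADDVS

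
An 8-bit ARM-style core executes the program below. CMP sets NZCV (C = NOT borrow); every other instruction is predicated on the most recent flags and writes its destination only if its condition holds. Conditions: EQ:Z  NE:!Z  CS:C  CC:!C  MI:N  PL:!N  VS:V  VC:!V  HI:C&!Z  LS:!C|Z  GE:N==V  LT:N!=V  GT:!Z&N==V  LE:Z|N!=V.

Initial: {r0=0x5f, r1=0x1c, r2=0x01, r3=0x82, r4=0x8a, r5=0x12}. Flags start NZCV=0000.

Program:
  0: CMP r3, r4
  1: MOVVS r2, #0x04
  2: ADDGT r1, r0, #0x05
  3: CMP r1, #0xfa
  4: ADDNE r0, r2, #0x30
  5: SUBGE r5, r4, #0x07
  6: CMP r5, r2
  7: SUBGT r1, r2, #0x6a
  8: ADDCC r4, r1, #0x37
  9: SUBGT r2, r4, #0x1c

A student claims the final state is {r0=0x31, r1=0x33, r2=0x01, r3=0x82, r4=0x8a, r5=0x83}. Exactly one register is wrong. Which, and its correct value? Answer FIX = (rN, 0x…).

FIX = (r1, 0x1c)

[0] flags=1000 → (cmp)
[1] flags=1000 VS?F → skip
[2] flags=1000 GT?F → skip
[3] flags=0000 → (cmp)
[4] flags=0000 NE?T → r0=0x31
[5] flags=0000 GE?T → r5=0x83
[6] flags=1010 → (cmp)
[7] flags=1010 GT?F → skip
[8] flags=1010 CC?F → skip
[9] flags=1010 GT?F → skip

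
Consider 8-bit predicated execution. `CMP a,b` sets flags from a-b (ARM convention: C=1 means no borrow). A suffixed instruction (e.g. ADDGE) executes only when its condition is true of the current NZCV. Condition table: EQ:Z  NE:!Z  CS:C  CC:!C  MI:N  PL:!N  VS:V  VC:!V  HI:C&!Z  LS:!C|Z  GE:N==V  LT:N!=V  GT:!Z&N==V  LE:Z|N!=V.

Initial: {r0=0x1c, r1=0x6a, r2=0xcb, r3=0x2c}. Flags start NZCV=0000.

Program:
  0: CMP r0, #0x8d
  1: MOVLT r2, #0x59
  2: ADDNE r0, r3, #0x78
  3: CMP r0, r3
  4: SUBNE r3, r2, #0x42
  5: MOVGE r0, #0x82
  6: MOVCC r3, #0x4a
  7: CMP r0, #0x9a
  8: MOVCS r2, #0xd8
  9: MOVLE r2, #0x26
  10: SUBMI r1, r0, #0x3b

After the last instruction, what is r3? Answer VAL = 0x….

VAL = 0x89

0: ✓ CMP  NZCV=1001
1: · MOVLT
2: ✓ ADDNE  r0←0xa4
3: ✓ CMP  NZCV=0011
4: ✓ SUBNE  r3←0x89
5: · MOVGE
6: · MOVCC
7: ✓ CMP  NZCV=0010
8: ✓ MOVCS  r2←0xd8
9: · MOVLE
10: · SUBMI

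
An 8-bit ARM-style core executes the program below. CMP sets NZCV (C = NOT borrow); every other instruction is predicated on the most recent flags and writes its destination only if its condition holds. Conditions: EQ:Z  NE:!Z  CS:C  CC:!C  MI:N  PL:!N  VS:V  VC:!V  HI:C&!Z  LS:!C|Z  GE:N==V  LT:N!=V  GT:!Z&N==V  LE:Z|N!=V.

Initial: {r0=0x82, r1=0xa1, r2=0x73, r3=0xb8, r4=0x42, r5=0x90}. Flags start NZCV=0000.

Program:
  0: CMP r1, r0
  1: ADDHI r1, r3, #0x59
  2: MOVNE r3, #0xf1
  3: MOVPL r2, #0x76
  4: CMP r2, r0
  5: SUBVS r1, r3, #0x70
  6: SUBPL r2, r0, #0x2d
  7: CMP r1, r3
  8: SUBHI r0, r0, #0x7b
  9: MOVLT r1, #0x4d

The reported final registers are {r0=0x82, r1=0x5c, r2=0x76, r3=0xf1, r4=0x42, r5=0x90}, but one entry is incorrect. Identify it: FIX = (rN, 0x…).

FIX = (r1, 0x4d)

0: ✓ CMP  NZCV=0010
1: ✓ ADDHI  r1←0x11
2: ✓ MOVNE  r3←0xf1
3: ✓ MOVPL  r2←0x76
4: ✓ CMP  NZCV=1001
5: ✓ SUBVS  r1←0x81
6: · SUBPL
7: ✓ CMP  NZCV=1000
8: · SUBHI
9: ✓ MOVLT  r1←0x4d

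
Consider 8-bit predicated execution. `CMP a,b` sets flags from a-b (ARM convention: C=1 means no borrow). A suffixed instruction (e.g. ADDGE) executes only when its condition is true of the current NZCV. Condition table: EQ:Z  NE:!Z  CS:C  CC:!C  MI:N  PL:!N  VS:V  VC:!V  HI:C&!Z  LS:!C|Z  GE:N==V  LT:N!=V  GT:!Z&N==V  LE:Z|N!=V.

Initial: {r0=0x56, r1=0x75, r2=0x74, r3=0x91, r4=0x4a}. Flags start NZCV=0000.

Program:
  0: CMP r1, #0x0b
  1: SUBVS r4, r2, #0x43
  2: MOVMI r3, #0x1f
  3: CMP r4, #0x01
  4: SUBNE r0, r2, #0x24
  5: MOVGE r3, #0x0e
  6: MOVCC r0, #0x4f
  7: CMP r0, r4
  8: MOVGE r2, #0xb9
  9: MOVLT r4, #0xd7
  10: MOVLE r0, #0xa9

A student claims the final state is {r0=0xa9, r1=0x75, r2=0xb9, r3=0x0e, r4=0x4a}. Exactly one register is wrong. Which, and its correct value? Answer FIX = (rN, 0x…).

[0] flags=0010 → (cmp)
[1] flags=0010 VS?F → skip
[2] flags=0010 MI?F → skip
[3] flags=0010 → (cmp)
[4] flags=0010 NE?T → r0=0x50
[5] flags=0010 GE?T → r3=0x0e
[6] flags=0010 CC?F → skip
[7] flags=0010 → (cmp)
[8] flags=0010 GE?T → r2=0xb9
[9] flags=0010 LT?F → skip
[10] flags=0010 LE?F → skip

FIX = (r0, 0x50)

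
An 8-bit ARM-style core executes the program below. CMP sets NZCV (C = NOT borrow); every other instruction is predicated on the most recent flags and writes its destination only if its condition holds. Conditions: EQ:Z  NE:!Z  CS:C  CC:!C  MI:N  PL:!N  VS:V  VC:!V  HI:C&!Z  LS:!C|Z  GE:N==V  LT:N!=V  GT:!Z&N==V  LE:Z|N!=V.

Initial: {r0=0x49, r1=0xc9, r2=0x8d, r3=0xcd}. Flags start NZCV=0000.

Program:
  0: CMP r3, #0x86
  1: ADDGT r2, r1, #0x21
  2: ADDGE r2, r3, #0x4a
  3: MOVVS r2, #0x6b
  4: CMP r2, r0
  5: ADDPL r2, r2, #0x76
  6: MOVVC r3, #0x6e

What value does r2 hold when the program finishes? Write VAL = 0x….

VAL = 0x17

0: ✓ CMP  NZCV=0010
1: ✓ ADDGT  r2←0xea
2: ✓ ADDGE  r2←0x17
3: · MOVVS
4: ✓ CMP  NZCV=1000
5: · ADDPL
6: ✓ MOVVC  r3←0x6e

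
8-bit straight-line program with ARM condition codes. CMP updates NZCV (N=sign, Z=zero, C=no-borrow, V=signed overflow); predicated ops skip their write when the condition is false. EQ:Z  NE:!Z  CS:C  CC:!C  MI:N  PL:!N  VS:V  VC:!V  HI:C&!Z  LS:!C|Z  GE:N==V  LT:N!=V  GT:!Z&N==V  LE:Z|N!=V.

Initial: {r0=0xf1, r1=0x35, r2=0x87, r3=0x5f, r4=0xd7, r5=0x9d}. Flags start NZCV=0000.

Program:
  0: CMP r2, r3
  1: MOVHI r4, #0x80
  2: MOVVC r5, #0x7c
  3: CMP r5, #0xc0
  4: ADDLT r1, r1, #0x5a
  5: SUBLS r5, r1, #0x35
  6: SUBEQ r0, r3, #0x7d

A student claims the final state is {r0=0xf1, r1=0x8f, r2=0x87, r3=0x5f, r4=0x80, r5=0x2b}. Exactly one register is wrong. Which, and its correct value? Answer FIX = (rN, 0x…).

0: ✓ CMP  NZCV=0011
1: ✓ MOVHI  r4←0x80
2: · MOVVC
3: ✓ CMP  NZCV=1000
4: ✓ ADDLT  r1←0x8f
5: ✓ SUBLS  r5←0x5a
6: · SUBEQ

FIX = (r5, 0x5a)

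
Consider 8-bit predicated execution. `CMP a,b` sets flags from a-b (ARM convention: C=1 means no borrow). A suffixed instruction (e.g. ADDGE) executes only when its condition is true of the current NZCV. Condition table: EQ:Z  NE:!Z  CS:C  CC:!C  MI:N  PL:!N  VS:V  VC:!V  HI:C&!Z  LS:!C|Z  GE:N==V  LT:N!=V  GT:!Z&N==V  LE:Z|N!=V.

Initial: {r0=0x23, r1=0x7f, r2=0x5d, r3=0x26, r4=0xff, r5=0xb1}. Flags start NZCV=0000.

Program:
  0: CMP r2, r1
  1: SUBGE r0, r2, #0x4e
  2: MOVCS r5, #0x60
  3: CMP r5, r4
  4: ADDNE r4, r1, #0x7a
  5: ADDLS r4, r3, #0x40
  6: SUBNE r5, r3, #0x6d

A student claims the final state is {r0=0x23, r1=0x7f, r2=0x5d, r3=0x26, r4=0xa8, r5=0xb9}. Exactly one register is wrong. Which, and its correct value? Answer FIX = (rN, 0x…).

0: ✓ CMP  NZCV=1000
1: · SUBGE
2: · MOVCS
3: ✓ CMP  NZCV=1000
4: ✓ ADDNE  r4←0xf9
5: ✓ ADDLS  r4←0x66
6: ✓ SUBNE  r5←0xb9

FIX = (r4, 0x66)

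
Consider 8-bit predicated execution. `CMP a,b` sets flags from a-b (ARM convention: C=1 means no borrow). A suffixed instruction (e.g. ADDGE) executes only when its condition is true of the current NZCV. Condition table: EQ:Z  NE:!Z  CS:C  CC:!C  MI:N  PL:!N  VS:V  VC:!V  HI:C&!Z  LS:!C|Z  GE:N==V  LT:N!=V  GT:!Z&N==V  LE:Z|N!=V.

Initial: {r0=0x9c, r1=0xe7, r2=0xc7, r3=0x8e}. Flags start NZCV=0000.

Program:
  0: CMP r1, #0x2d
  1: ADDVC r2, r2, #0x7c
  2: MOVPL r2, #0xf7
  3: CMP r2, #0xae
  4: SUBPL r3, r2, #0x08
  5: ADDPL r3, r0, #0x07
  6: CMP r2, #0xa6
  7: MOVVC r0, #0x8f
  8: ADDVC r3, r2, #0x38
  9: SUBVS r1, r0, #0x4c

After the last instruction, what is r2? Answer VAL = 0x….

VAL = 0x43

0: ✓ CMP  NZCV=1010
1: ✓ ADDVC  r2←0x43
2: · MOVPL
3: ✓ CMP  NZCV=1001
4: · SUBPL
5: · ADDPL
6: ✓ CMP  NZCV=1001
7: · MOVVC
8: · ADDVC
9: ✓ SUBVS  r1←0x50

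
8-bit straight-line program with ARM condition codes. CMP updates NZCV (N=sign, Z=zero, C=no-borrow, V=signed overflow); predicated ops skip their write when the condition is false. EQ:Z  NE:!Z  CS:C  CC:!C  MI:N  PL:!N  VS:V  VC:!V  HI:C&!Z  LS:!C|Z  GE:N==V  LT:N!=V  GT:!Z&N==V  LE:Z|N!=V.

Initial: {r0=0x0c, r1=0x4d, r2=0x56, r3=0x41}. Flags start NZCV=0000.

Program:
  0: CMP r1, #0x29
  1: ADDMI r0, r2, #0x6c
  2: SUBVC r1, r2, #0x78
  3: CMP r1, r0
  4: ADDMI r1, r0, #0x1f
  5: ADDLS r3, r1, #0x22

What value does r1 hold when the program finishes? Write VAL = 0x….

VAL = 0x2b

[0] flags=0010 → (cmp)
[1] flags=0010 MI?F → skip
[2] flags=0010 VC?T → r1=0xde
[3] flags=1010 → (cmp)
[4] flags=1010 MI?T → r1=0x2b
[5] flags=1010 LS?F → skip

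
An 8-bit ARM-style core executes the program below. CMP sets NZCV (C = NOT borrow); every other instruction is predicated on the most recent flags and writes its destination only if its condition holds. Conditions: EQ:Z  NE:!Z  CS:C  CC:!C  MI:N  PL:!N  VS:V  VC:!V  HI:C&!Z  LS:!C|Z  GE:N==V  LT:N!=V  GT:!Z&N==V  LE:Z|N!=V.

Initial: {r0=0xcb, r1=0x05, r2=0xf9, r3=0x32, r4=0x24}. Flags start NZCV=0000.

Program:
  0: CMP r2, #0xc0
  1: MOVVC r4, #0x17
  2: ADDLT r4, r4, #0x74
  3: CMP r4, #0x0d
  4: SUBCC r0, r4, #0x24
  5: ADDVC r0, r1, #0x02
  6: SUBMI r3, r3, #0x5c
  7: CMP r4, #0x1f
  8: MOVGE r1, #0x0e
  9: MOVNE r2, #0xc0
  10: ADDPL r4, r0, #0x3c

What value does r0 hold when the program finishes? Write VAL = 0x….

VAL = 0x07

0: ✓ CMP  NZCV=0010
1: ✓ MOVVC  r4←0x17
2: · ADDLT
3: ✓ CMP  NZCV=0010
4: · SUBCC
5: ✓ ADDVC  r0←0x07
6: · SUBMI
7: ✓ CMP  NZCV=1000
8: · MOVGE
9: ✓ MOVNE  r2←0xc0
10: · ADDPL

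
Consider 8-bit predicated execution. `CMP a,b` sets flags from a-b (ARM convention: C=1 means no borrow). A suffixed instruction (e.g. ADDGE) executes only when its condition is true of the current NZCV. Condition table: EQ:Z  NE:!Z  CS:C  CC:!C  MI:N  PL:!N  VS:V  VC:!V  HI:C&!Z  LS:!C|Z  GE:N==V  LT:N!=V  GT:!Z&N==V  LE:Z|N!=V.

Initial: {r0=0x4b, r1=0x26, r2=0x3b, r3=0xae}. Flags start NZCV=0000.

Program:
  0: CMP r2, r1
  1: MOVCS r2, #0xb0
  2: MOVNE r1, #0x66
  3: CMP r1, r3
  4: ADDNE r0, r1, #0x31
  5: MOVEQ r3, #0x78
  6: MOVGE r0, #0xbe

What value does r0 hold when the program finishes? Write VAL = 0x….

[0] flags=0010 → (cmp)
[1] flags=0010 CS?T → r2=0xb0
[2] flags=0010 NE?T → r1=0x66
[3] flags=1001 → (cmp)
[4] flags=1001 NE?T → r0=0x97
[5] flags=1001 EQ?F → skip
[6] flags=1001 GE?T → r0=0xbe

VAL = 0xbe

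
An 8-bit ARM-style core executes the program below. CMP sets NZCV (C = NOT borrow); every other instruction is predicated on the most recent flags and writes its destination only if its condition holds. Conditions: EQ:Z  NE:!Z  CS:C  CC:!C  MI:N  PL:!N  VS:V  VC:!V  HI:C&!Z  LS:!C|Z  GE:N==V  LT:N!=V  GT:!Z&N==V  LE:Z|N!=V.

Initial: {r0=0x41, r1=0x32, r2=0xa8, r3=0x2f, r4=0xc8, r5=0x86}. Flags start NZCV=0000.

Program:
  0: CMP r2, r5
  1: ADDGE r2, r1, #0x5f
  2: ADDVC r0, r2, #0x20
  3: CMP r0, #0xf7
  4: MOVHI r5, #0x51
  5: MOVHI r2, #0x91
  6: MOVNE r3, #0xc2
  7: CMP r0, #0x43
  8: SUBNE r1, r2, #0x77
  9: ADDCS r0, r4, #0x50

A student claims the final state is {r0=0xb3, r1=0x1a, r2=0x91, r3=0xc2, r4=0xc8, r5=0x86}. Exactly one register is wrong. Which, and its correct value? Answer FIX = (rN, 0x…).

FIX = (r0, 0x18)

[0] flags=0010 → (cmp)
[1] flags=0010 GE?T → r2=0x91
[2] flags=0010 VC?T → r0=0xb1
[3] flags=1000 → (cmp)
[4] flags=1000 HI?F → skip
[5] flags=1000 HI?F → skip
[6] flags=1000 NE?T → r3=0xc2
[7] flags=0011 → (cmp)
[8] flags=0011 NE?T → r1=0x1a
[9] flags=0011 CS?T → r0=0x18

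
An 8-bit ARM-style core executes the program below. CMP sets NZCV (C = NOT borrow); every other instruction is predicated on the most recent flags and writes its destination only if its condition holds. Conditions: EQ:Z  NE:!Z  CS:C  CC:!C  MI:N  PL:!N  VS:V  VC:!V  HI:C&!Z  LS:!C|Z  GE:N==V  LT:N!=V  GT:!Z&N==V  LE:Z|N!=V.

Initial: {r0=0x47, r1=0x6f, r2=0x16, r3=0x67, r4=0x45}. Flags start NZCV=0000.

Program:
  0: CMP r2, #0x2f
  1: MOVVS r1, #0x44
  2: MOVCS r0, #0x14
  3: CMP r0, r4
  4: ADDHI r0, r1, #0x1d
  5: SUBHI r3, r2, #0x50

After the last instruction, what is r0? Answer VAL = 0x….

[0] flags=1000 → (cmp)
[1] flags=1000 VS?F → skip
[2] flags=1000 CS?F → skip
[3] flags=0010 → (cmp)
[4] flags=0010 HI?T → r0=0x8c
[5] flags=0010 HI?T → r3=0xc6

VAL = 0x8c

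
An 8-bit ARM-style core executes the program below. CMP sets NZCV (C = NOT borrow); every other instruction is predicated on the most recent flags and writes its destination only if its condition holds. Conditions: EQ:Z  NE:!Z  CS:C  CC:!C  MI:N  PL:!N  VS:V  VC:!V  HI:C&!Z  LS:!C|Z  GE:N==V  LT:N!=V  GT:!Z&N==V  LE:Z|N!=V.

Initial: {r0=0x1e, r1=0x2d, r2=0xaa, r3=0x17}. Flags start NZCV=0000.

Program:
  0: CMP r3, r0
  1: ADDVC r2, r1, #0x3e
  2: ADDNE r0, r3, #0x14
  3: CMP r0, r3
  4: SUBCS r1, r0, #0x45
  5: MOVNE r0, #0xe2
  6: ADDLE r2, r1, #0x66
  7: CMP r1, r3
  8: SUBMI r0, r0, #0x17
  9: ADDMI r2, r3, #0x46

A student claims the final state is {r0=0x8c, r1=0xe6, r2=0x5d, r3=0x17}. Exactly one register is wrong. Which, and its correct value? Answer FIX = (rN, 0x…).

FIX = (r0, 0xcb)

[0] flags=1000 → (cmp)
[1] flags=1000 VC?T → r2=0x6b
[2] flags=1000 NE?T → r0=0x2b
[3] flags=0010 → (cmp)
[4] flags=0010 CS?T → r1=0xe6
[5] flags=0010 NE?T → r0=0xe2
[6] flags=0010 LE?F → skip
[7] flags=1010 → (cmp)
[8] flags=1010 MI?T → r0=0xcb
[9] flags=1010 MI?T → r2=0x5d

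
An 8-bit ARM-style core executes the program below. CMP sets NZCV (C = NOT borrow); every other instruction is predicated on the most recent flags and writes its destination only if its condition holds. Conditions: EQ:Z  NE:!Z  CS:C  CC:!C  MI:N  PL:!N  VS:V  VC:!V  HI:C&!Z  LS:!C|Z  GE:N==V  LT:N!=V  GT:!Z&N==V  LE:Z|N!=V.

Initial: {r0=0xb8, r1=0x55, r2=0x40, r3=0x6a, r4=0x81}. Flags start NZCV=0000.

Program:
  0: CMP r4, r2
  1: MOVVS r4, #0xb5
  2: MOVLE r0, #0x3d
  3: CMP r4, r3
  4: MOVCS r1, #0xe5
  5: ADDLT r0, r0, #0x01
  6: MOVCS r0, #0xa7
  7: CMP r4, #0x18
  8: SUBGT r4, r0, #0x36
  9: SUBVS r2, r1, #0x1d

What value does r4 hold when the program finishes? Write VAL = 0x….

VAL = 0xb5

0: ✓ CMP  NZCV=0011
1: ✓ MOVVS  r4←0xb5
2: ✓ MOVLE  r0←0x3d
3: ✓ CMP  NZCV=0011
4: ✓ MOVCS  r1←0xe5
5: ✓ ADDLT  r0←0x3e
6: ✓ MOVCS  r0←0xa7
7: ✓ CMP  NZCV=1010
8: · SUBGT
9: · SUBVS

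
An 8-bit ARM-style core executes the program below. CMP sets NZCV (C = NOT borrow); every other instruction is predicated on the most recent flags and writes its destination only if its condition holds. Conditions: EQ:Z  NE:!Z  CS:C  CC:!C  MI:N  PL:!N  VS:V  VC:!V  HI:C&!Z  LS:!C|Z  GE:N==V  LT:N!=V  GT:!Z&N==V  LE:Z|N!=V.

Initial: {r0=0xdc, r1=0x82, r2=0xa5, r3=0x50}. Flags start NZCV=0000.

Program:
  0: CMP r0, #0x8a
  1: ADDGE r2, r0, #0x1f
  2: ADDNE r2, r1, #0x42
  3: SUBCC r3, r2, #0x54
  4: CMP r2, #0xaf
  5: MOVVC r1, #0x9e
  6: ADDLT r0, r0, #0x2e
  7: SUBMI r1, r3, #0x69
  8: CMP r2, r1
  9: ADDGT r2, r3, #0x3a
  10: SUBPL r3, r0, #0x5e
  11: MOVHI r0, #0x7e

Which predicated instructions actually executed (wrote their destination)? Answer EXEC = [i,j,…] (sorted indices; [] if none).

0: ✓ CMP  NZCV=0010
1: ✓ ADDGE  r2←0xfb
2: ✓ ADDNE  r2←0xc4
3: · SUBCC
4: ✓ CMP  NZCV=0010
5: ✓ MOVVC  r1←0x9e
6: · ADDLT
7: · SUBMI
8: ✓ CMP  NZCV=0010
9: ✓ ADDGT  r2←0x8a
10: ✓ SUBPL  r3←0x7e
11: ✓ MOVHI  r0←0x7e

EXEC = [1,2,5,9,10,11]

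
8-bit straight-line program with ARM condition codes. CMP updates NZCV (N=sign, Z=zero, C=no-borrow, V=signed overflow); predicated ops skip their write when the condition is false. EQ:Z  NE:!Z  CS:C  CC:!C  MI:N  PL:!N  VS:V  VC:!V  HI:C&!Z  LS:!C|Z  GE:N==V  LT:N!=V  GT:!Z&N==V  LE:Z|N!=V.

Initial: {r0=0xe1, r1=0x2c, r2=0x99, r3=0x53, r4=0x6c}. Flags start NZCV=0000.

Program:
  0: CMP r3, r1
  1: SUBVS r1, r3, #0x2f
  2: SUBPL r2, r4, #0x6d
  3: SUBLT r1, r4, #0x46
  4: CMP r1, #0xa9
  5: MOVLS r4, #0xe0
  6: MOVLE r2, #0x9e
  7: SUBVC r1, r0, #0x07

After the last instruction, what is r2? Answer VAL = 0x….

VAL = 0xff

0: ✓ CMP  NZCV=0010
1: · SUBVS
2: ✓ SUBPL  r2←0xff
3: · SUBLT
4: ✓ CMP  NZCV=1001
5: ✓ MOVLS  r4←0xe0
6: · MOVLE
7: · SUBVC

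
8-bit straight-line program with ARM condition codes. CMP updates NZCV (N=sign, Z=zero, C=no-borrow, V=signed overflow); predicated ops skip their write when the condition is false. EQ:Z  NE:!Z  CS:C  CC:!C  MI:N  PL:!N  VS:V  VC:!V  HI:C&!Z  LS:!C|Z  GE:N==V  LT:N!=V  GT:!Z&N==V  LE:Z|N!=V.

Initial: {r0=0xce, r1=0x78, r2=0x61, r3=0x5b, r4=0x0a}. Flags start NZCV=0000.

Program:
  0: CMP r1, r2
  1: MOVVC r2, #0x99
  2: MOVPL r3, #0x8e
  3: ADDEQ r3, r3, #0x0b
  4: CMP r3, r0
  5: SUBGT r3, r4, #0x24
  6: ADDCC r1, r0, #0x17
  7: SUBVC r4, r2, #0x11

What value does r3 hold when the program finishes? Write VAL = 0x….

0: ✓ CMP  NZCV=0010
1: ✓ MOVVC  r2←0x99
2: ✓ MOVPL  r3←0x8e
3: · ADDEQ
4: ✓ CMP  NZCV=1000
5: · SUBGT
6: ✓ ADDCC  r1←0xe5
7: ✓ SUBVC  r4←0x88

VAL = 0x8e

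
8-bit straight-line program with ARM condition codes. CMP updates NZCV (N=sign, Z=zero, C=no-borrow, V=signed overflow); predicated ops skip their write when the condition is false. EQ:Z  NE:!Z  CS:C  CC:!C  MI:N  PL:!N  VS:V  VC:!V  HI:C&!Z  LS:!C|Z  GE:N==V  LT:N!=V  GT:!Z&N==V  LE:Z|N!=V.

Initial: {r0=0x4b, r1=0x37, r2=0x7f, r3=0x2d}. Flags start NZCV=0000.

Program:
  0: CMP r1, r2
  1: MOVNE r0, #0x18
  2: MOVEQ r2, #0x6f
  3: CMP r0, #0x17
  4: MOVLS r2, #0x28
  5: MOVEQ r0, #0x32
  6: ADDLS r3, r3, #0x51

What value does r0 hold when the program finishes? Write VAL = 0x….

[0] flags=1000 → (cmp)
[1] flags=1000 NE?T → r0=0x18
[2] flags=1000 EQ?F → skip
[3] flags=0010 → (cmp)
[4] flags=0010 LS?F → skip
[5] flags=0010 EQ?F → skip
[6] flags=0010 LS?F → skip

VAL = 0x18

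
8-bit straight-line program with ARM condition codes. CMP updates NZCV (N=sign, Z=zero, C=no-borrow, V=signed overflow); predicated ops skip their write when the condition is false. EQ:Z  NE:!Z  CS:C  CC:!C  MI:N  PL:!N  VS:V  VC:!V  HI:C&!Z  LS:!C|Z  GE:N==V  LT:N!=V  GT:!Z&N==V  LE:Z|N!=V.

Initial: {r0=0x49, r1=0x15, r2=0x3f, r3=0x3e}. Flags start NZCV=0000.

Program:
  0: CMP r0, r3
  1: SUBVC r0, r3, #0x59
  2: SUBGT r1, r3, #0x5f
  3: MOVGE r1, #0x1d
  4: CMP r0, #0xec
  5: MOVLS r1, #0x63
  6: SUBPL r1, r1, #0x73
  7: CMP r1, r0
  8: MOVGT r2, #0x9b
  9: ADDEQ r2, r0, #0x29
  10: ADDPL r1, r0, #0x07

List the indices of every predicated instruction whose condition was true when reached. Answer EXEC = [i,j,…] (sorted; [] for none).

[0] flags=0010 → (cmp)
[1] flags=0010 VC?T → r0=0xe5
[2] flags=0010 GT?T → r1=0xdf
[3] flags=0010 GE?T → r1=0x1d
[4] flags=1000 → (cmp)
[5] flags=1000 LS?T → r1=0x63
[6] flags=1000 PL?F → skip
[7] flags=0000 → (cmp)
[8] flags=0000 GT?T → r2=0x9b
[9] flags=0000 EQ?F → skip
[10] flags=0000 PL?T → r1=0xec

EXEC = [1,2,3,5,8,10]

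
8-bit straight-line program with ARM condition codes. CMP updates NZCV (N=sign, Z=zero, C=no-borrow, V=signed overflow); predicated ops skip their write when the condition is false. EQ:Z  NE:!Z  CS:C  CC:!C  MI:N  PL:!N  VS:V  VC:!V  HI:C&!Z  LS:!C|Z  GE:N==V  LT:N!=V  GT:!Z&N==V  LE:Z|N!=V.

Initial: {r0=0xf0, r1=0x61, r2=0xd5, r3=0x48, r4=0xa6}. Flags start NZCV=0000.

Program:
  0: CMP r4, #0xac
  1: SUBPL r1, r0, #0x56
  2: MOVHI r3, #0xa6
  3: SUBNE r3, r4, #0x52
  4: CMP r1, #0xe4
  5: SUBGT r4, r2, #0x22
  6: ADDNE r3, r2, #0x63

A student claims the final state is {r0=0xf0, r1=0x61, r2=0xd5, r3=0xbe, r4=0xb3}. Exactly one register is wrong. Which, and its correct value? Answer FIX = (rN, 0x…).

0: ✓ CMP  NZCV=1000
1: · SUBPL
2: · MOVHI
3: ✓ SUBNE  r3←0x54
4: ✓ CMP  NZCV=0000
5: ✓ SUBGT  r4←0xb3
6: ✓ ADDNE  r3←0x38

FIX = (r3, 0x38)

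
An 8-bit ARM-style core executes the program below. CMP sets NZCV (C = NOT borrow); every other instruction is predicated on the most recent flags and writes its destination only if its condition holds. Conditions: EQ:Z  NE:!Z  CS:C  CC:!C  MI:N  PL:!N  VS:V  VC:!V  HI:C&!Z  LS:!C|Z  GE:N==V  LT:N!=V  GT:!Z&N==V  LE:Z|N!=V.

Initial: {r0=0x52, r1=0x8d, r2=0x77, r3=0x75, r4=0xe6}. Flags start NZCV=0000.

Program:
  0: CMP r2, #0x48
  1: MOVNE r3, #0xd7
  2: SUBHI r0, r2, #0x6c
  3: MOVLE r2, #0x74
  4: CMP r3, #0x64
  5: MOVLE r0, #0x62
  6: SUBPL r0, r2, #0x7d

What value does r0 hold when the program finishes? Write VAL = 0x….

[0] flags=0010 → (cmp)
[1] flags=0010 NE?T → r3=0xd7
[2] flags=0010 HI?T → r0=0x0b
[3] flags=0010 LE?F → skip
[4] flags=0011 → (cmp)
[5] flags=0011 LE?T → r0=0x62
[6] flags=0011 PL?T → r0=0xfa

VAL = 0xfa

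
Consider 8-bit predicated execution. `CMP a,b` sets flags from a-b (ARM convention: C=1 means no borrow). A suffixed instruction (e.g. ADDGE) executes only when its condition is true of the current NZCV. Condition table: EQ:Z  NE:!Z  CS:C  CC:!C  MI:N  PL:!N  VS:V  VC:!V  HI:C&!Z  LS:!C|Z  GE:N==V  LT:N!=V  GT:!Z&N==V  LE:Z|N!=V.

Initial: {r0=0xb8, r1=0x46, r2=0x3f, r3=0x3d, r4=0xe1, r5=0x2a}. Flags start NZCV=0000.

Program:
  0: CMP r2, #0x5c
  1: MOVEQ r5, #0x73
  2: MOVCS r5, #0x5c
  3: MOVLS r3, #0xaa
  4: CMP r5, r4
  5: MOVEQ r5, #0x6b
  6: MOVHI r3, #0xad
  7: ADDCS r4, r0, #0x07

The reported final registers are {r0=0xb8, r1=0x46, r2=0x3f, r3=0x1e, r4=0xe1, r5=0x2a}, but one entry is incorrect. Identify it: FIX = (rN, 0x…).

FIX = (r3, 0xaa)

0: ✓ CMP  NZCV=1000
1: · MOVEQ
2: · MOVCS
3: ✓ MOVLS  r3←0xaa
4: ✓ CMP  NZCV=0000
5: · MOVEQ
6: · MOVHI
7: · ADDCS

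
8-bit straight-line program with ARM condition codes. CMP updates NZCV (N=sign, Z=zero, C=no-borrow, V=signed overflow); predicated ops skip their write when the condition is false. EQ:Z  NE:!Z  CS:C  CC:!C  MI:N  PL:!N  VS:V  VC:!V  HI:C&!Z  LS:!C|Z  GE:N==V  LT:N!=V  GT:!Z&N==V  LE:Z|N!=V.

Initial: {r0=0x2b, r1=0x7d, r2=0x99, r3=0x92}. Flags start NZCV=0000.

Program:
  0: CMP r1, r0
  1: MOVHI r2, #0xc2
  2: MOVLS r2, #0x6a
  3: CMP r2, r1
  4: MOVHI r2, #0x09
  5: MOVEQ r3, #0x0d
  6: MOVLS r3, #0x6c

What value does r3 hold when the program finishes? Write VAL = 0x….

0: ✓ CMP  NZCV=0010
1: ✓ MOVHI  r2←0xc2
2: · MOVLS
3: ✓ CMP  NZCV=0011
4: ✓ MOVHI  r2←0x09
5: · MOVEQ
6: · MOVLS

VAL = 0x92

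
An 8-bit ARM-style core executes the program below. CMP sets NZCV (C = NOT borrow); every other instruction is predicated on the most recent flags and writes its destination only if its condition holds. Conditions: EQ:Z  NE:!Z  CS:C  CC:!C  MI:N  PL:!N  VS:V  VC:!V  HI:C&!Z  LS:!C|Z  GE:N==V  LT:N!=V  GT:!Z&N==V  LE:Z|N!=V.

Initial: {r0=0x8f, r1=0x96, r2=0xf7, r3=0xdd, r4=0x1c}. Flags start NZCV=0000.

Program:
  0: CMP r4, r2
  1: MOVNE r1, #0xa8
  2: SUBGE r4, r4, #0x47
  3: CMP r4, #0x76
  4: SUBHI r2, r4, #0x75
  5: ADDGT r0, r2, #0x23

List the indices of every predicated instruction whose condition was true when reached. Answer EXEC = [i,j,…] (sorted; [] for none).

[0] flags=0000 → (cmp)
[1] flags=0000 NE?T → r1=0xa8
[2] flags=0000 GE?T → r4=0xd5
[3] flags=0011 → (cmp)
[4] flags=0011 HI?T → r2=0x60
[5] flags=0011 GT?F → skip

EXEC = [1,2,4]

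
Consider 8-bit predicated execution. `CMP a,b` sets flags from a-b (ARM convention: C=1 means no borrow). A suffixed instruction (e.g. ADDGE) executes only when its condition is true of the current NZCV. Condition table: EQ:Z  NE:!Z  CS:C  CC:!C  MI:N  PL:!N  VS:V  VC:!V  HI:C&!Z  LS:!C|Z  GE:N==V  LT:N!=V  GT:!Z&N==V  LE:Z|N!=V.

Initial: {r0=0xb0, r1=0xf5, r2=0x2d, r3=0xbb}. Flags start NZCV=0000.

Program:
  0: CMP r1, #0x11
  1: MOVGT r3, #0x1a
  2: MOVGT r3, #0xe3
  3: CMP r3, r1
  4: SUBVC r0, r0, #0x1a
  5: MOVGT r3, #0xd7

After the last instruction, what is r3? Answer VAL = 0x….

VAL = 0xbb

0: ✓ CMP  NZCV=1010
1: · MOVGT
2: · MOVGT
3: ✓ CMP  NZCV=1000
4: ✓ SUBVC  r0←0x96
5: · MOVGT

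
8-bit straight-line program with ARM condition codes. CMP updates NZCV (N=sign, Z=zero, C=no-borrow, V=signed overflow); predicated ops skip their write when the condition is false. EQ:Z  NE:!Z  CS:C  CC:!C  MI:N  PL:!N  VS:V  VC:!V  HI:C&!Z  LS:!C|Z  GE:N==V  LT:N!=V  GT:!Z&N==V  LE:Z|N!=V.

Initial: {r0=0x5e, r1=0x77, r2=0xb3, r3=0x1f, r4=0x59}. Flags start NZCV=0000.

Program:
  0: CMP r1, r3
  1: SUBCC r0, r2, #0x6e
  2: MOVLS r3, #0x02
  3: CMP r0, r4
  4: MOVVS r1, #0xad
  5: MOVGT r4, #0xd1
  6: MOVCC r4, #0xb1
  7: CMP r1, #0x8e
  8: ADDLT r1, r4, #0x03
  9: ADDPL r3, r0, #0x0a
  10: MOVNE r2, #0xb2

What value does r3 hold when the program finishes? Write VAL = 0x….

0: ✓ CMP  NZCV=0010
1: · SUBCC
2: · MOVLS
3: ✓ CMP  NZCV=0010
4: · MOVVS
5: ✓ MOVGT  r4←0xd1
6: · MOVCC
7: ✓ CMP  NZCV=1001
8: · ADDLT
9: · ADDPL
10: ✓ MOVNE  r2←0xb2

VAL = 0x1f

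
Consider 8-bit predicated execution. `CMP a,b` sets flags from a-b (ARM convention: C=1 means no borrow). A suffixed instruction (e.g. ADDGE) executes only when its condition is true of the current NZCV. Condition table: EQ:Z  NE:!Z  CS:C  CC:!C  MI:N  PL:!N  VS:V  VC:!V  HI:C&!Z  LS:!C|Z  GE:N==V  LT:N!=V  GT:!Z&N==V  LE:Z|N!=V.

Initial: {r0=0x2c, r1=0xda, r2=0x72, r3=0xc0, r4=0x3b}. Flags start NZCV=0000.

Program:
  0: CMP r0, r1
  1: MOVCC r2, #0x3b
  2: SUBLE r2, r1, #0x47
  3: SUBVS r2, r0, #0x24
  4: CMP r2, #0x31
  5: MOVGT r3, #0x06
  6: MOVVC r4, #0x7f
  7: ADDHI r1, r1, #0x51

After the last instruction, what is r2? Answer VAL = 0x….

VAL = 0x3b

0: ✓ CMP  NZCV=0000
1: ✓ MOVCC  r2←0x3b
2: · SUBLE
3: · SUBVS
4: ✓ CMP  NZCV=0010
5: ✓ MOVGT  r3←0x06
6: ✓ MOVVC  r4←0x7f
7: ✓ ADDHI  r1←0x2b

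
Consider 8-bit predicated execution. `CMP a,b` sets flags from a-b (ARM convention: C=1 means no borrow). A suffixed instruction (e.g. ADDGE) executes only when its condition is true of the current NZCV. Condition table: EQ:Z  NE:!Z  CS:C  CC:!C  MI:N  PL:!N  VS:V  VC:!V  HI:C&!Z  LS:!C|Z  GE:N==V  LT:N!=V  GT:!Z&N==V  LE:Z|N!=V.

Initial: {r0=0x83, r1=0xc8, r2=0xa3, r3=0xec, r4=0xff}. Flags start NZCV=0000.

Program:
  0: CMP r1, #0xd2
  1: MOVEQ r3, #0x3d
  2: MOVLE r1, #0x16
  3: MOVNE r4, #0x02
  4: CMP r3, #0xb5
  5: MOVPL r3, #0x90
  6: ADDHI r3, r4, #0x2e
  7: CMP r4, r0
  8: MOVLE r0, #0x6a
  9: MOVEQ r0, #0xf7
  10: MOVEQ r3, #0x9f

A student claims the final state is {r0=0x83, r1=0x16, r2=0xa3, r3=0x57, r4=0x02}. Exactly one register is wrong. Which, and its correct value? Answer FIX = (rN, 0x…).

[0] flags=1000 → (cmp)
[1] flags=1000 EQ?F → skip
[2] flags=1000 LE?T → r1=0x16
[3] flags=1000 NE?T → r4=0x02
[4] flags=0010 → (cmp)
[5] flags=0010 PL?T → r3=0x90
[6] flags=0010 HI?T → r3=0x30
[7] flags=0000 → (cmp)
[8] flags=0000 LE?F → skip
[9] flags=0000 EQ?F → skip
[10] flags=0000 EQ?F → skip

FIX = (r3, 0x30)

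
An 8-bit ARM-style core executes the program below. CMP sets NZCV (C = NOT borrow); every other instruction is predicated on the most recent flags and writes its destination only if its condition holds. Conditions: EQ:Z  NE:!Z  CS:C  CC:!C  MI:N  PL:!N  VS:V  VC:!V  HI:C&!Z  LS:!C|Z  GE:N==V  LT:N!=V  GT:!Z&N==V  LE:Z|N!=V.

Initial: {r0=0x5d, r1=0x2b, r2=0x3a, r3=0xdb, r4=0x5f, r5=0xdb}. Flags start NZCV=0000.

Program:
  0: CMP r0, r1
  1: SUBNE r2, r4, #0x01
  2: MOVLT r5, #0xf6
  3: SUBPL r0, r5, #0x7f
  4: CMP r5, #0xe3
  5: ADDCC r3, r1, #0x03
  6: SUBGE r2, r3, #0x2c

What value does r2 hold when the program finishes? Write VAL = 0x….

[0] flags=0010 → (cmp)
[1] flags=0010 NE?T → r2=0x5e
[2] flags=0010 LT?F → skip
[3] flags=0010 PL?T → r0=0x5c
[4] flags=1000 → (cmp)
[5] flags=1000 CC?T → r3=0x2e
[6] flags=1000 GE?F → skip

VAL = 0x5e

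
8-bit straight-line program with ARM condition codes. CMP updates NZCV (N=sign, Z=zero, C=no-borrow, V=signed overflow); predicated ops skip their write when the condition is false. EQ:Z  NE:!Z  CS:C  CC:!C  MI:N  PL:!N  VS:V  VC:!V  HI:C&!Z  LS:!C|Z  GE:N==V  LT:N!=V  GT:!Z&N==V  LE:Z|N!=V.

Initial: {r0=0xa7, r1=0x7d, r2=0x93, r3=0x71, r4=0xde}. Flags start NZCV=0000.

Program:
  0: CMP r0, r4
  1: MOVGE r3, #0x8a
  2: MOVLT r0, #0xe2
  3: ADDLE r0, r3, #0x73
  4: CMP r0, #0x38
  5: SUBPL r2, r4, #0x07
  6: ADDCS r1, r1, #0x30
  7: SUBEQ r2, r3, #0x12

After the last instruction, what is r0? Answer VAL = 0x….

0: ✓ CMP  NZCV=1000
1: · MOVGE
2: ✓ MOVLT  r0←0xe2
3: ✓ ADDLE  r0←0xe4
4: ✓ CMP  NZCV=1010
5: · SUBPL
6: ✓ ADDCS  r1←0xad
7: · SUBEQ

VAL = 0xe4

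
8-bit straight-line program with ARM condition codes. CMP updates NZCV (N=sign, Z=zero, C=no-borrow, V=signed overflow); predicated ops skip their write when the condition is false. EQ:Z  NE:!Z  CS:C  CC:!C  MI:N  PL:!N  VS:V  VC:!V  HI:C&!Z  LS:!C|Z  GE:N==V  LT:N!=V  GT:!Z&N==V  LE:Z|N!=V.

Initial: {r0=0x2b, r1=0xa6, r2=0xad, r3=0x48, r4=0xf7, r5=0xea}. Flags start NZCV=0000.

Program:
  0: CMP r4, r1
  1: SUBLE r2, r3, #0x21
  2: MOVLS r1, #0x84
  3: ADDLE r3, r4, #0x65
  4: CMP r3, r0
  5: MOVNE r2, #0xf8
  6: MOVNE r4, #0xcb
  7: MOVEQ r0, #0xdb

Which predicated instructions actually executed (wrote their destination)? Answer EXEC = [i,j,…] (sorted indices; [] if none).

EXEC = [5,6]

[0] flags=0010 → (cmp)
[1] flags=0010 LE?F → skip
[2] flags=0010 LS?F → skip
[3] flags=0010 LE?F → skip
[4] flags=0010 → (cmp)
[5] flags=0010 NE?T → r2=0xf8
[6] flags=0010 NE?T → r4=0xcb
[7] flags=0010 EQ?F → skip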